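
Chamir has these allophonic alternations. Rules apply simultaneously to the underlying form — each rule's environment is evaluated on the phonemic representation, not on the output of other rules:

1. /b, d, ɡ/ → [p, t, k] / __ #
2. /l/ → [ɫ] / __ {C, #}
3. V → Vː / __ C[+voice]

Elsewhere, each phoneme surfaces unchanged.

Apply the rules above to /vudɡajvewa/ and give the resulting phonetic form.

/v/ stays [v].
Rule 3 applies to /u/ (between /v/ and /d/: before a voiced consonant) → [uː].
/d/ (between /u/ and /ɡ/) fails the environment for rule 1, so it stays [d].
/ɡ/ — between /d/ and /a/; rule 1 does not apply here → [ɡ].
/a/ meets the environment for rule 3 (before a voiced consonant) → [aː].
/j/ stays [j].
/v/ — not in any rule's target class → [v].
/e/ (between /v/ and /w/): before a voiced consonant, so rule 3 applies → [eː].
/w/ stays [w].
/a/ (word-final) fails the environment for rule 3, so it stays [a].

[vuːdɡaːjveːwa]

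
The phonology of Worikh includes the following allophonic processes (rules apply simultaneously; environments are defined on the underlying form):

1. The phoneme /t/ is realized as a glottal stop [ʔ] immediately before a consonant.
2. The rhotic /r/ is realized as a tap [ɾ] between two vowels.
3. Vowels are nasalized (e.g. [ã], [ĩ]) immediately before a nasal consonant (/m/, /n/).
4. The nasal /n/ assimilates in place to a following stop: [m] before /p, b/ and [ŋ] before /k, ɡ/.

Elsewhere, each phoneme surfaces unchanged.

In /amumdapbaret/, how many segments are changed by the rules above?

3

Segments that undergo a rule: /a/ → [ã] (rule 3); /u/ → [ũ] (rule 3); /r/ → [ɾ] (rule 2).
All other segments surface unchanged.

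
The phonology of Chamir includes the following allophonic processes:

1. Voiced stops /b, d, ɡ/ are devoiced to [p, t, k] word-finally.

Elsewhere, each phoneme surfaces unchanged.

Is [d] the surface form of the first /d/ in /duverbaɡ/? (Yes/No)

/d/ (word-initial) fails the environment for rule 1, so it stays [d].
The actual realization is [d], which matches [d].

Yes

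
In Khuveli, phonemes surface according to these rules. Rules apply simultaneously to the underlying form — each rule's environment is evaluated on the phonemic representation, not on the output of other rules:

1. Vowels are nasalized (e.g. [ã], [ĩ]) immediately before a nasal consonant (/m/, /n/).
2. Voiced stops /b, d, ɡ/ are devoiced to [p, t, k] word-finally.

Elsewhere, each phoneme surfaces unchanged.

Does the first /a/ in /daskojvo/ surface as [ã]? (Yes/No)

No

/a/ (between /d/ and /s/): rule 1 targets it, but not before a nasal consonant → unchanged [a].
The actual realization is [a], not [ã].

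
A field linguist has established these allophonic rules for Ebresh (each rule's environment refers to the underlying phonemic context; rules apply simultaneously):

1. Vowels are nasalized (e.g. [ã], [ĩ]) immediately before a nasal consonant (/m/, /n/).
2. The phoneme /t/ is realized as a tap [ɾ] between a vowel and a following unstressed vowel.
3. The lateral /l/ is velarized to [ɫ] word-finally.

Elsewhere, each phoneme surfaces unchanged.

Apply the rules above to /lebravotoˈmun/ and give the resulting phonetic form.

/l/ (word-initial): rule 3 targets it, but not word-finally → unchanged [l].
/e/ (between /l/ and /b/) fails the environment for rule 1, so it stays [e].
/b/ (between /e/ and /r/): no rule targets it → [b].
/r/ stays [r].
/a/ (between /r/ and /v/): rule 1 targets it, but not before a nasal consonant → unchanged [a].
/v/ (between /a/ and /o/) is unaffected → [v].
/o/ (between /v/ and /t/) fails the environment for rule 1, so it stays [o].
/t/ (between /o/ and /o/) occurs between a vowel and a following unstressed vowel → [ɾ] by rule 2.
Rule 1 applies to /o/ (between /t/ and /m/: before a nasal consonant) → [õ].
/m/ (between /o/ and /u/): no rule targets it → [m].
/u/ meets the environment for rule 1 (before a nasal consonant) → [ũ].
/n/ stays [n].

[lebravoɾõˈmũn]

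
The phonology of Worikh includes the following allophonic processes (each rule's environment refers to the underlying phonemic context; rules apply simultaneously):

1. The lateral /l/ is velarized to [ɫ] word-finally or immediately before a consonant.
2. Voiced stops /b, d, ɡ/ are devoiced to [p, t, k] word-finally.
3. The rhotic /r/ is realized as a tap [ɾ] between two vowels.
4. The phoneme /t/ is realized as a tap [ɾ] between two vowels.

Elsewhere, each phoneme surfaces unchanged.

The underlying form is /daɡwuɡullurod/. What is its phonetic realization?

/d/ (word-initial) is in the target of rule 2 but the environment (word-finally) is not met → [d].
/a/ — not in any rule's target class → [a].
/ɡ/ (between /a/ and /w/) fails the environment for rule 2, so it stays [ɡ].
/w/ stays [w].
/u/ — not in any rule's target class → [u].
/ɡ/ (between /u/ and /u/) is in the target of rule 2 but the environment (word-finally) is not met → [ɡ].
/u/ (between /ɡ/ and /l/) is unaffected → [u].
Rule 1 applies to /l/ (between /u/ and /l/: word-finally or immediately before a consonant) → [ɫ].
/l/ (between /l/ and /u/) fails the environment for rule 1, so it stays [l].
/u/ (between /l/ and /r/): no rule targets it → [u].
/r/ (between /u/ and /o/) occurs between two vowels → [ɾ] by rule 3.
/o/ (between /r/ and /d/) is unaffected → [o].
/d/ (word-final) occurs word-finally → [t] by rule 2.

[daɡwuɡuɫluɾot]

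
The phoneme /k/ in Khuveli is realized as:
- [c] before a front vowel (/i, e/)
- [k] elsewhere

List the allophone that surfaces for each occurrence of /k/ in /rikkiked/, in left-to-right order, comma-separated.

Occurrence 1 (position 3): no conditioning environment matches → elsewhere allophone [k].
Occurrence 2 (position 4): before a front vowel → [c].
Occurrence 3 (position 6): before a front vowel → [c].

[k], [c], [c]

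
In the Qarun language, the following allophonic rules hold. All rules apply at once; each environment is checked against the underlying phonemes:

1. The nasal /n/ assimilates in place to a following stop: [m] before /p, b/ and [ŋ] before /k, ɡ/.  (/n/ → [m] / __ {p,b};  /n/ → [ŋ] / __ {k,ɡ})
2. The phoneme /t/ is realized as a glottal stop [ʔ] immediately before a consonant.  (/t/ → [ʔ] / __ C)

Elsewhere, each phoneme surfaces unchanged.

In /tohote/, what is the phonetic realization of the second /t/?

/t/ — between /o/ and /e/; rule 2 does not apply here → [t].

[t]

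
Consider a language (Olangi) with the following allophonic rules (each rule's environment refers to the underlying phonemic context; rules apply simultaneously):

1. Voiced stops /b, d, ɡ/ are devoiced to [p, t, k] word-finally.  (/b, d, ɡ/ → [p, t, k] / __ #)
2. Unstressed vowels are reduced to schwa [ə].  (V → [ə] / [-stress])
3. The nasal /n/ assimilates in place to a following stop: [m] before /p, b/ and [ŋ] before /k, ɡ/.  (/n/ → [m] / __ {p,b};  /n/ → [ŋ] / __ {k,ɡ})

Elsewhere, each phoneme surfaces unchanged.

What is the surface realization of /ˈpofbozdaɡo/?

/p/ (word-initial) is unaffected → [p].
/o/ — between /p/ and /f/; rule 2 does not apply here → [o].
/f/ — not in any rule's target class → [f].
/b/ (between /f/ and /o/): rule 1 targets it, but not word-finally → unchanged [b].
Rule 2 applies to /o/ (between /b/ and /z/: in an unstressed syllable) → [ə].
/z/ (between /o/ and /d/) is unaffected → [z].
/d/ — between /z/ and /a/; rule 1 does not apply here → [d].
/a/ (between /d/ and /ɡ/) occurs in an unstressed syllable → [ə] by rule 2.
/ɡ/ (between /a/ and /o/): rule 1 targets it, but not word-finally → unchanged [ɡ].
/o/ (word-final): in an unstressed syllable, so rule 2 applies → [ə].

[ˈpofbəzdəɡə]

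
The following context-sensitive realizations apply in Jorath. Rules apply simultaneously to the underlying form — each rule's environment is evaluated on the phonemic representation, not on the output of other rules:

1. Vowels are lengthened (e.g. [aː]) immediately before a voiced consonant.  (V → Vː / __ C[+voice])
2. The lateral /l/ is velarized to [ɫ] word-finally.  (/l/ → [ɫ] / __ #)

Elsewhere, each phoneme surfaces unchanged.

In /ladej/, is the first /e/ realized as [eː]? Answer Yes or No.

Yes

/e/ — between /d/ and /j/, before a voiced consonant — surfaces as [eː] (rule 1).
The actual realization is [eː], which matches [eː].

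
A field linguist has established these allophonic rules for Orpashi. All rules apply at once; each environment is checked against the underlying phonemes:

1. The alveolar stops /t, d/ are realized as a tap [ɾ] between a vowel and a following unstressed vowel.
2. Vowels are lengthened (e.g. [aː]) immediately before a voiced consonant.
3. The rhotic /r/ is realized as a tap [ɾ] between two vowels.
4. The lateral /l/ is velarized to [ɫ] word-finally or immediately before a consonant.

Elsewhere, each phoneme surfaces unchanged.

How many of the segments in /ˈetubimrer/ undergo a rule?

Segments that undergo a rule: /t/ → [ɾ] (rule 1); /u/ → [uː] (rule 2); /i/ → [iː] (rule 2); /e/ → [eː] (rule 2).
All other segments surface unchanged.

4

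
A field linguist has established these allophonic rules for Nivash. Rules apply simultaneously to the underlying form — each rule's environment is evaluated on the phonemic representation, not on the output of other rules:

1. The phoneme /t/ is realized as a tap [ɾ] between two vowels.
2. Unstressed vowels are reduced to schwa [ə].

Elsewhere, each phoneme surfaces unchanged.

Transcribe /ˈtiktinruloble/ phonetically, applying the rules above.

/t/ (word-initial): rule 1 targets it, but not between two vowels → unchanged [t].
/i/ (between /t/ and /k/): rule 2 targets it, but not in an unstressed syllable → unchanged [i].
/k/ stays [k].
/t/ (between /k/ and /i/): rule 1 targets it, but not between two vowels → unchanged [t].
Rule 2 applies to /i/ (between /t/ and /n/: in an unstressed syllable) → [ə].
/n/ (between /i/ and /r/) is unaffected → [n].
/r/ (between /n/ and /u/) is unaffected → [r].
Rule 2 applies to /u/ (between /r/ and /l/: in an unstressed syllable) → [ə].
/l/ — not in any rule's target class → [l].
/o/ meets the environment for rule 2 (in an unstressed syllable) → [ə].
/b/ (between /o/ and /l/) is unaffected → [b].
/l/ — not in any rule's target class → [l].
/e/ (word-final): in an unstressed syllable, so rule 2 applies → [ə].

[ˈtiktənrələblə]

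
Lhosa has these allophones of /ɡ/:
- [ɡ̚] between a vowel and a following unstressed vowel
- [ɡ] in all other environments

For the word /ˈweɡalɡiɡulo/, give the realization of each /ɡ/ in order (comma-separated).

[ɡ̚], [ɡ], [ɡ̚]

Occurrence 1 (position 3): between a vowel and a following unstressed vowel → [ɡ̚].
Occurrence 2 (position 6): no conditioning environment matches → elsewhere allophone [ɡ].
Occurrence 3 (position 8): between a vowel and a following unstressed vowel → [ɡ̚].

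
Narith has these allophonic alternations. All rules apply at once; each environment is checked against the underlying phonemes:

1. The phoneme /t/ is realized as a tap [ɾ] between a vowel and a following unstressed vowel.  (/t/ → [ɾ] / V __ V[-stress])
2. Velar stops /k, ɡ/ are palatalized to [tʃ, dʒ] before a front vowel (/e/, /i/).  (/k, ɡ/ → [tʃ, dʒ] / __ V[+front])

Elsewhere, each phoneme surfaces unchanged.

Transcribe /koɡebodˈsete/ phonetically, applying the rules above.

/k/ (word-initial) is in the target of rule 2 but the environment (before a front vowel) is not met → [k].
/o/ — not in any rule's target class → [o].
/ɡ/ meets the environment for rule 2 (before a front vowel) → [dʒ].
/e/ stays [e].
/b/ stays [b].
/o/ — not in any rule's target class → [o].
/d/ (between /o/ and /s/) is unaffected → [d].
/s/ stays [s].
/e/ (between /s/ and /t/): no rule targets it → [e].
/t/ — between /e/ and /e/, between a vowel and a following unstressed vowel — surfaces as [ɾ] (rule 1).
/e/ (word-final) is unaffected → [e].

[kodʒebodˈseɾe]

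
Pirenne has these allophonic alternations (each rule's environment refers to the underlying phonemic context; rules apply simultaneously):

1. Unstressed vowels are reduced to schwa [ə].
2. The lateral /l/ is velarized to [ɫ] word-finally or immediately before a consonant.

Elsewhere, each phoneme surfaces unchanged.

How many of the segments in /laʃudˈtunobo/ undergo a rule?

4

Segments that undergo a rule: /a/ → [ə] (rule 1); /u/ → [ə] (rule 1); /o/ → [ə] (rule 1); /o/ → [ə] (rule 1).
All other segments surface unchanged.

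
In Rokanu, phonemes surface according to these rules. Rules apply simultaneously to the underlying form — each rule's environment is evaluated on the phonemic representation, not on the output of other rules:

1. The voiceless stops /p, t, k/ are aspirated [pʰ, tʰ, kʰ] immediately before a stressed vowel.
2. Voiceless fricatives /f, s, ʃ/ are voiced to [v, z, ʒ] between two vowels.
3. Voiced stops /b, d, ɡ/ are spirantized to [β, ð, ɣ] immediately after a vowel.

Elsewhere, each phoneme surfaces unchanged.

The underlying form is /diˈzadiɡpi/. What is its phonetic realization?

[diˈzaðiɣpi]

/d/ (word-initial): rule 3 targets it, but not immediately after a vowel → unchanged [d].
/i/ stays [i].
/z/ stays [z].
/a/ (between /z/ and /d/) is unaffected → [a].
/d/ — between /a/ and /i/, immediately after a vowel — surfaces as [ð] (rule 3).
/i/ (between /d/ and /ɡ/): no rule targets it → [i].
/ɡ/ (between /i/ and /p/) occurs immediately after a vowel → [ɣ] by rule 3.
/p/ — between /ɡ/ and /i/; rule 1 does not apply here → [p].
/i/ — not in any rule's target class → [i].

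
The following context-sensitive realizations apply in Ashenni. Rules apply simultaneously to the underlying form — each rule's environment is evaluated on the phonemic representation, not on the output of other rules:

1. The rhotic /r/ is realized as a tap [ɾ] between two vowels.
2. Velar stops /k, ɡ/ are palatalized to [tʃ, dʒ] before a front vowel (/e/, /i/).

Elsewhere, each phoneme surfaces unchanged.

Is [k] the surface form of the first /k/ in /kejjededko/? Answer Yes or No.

No

/k/ (word-initial) occurs before a front vowel → [tʃ] by rule 2.
The actual realization is [tʃ], not [k].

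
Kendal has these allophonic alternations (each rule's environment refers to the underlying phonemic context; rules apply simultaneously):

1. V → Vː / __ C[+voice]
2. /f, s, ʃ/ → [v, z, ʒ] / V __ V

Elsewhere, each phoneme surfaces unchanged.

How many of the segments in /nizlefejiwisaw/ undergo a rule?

Segments that undergo a rule: /i/ → [iː] (rule 1); /f/ → [v] (rule 2); /e/ → [eː] (rule 1); /i/ → [iː] (rule 1); /s/ → [z] (rule 2); /a/ → [aː] (rule 1).
All other segments surface unchanged.

6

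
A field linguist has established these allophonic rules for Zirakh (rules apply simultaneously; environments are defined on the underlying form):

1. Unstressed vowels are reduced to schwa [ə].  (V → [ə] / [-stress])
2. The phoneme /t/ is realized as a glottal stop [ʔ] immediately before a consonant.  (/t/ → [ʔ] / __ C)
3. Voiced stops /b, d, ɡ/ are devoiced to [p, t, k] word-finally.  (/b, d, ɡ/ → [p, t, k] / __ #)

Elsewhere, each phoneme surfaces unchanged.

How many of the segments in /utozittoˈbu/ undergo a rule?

Segments that undergo a rule: /u/ → [ə] (rule 1); /o/ → [ə] (rule 1); /i/ → [ə] (rule 1); /t/ → [ʔ] (rule 2); /o/ → [ə] (rule 1).
All other segments surface unchanged.

5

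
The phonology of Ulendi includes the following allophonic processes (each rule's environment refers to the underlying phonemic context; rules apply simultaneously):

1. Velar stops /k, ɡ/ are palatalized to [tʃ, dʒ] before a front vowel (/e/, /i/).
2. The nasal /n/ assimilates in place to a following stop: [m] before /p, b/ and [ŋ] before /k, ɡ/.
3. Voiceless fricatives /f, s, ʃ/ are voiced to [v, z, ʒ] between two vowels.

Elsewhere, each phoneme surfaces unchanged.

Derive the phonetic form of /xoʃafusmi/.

[xoʒavusmi]

Rule 3 applies to /ʃ/ (between /o/ and /a/: between two vowels) → [ʒ].
Rule 3 applies to /f/ (between /a/ and /u/: between two vowels) → [v].
/s/ (between /u/ and /m/) is in the target of rule 3 but the environment (between two vowels) is not met → [s].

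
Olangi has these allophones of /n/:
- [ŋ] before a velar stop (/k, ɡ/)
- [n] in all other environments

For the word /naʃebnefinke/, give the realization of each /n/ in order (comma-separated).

[n], [n], [ŋ]

Occurrence 1 (position 1): no conditioning environment matches → elsewhere allophone [n].
Occurrence 2 (position 6): no conditioning environment matches → elsewhere allophone [n].
Occurrence 3 (position 10): before a velar stop → [ŋ].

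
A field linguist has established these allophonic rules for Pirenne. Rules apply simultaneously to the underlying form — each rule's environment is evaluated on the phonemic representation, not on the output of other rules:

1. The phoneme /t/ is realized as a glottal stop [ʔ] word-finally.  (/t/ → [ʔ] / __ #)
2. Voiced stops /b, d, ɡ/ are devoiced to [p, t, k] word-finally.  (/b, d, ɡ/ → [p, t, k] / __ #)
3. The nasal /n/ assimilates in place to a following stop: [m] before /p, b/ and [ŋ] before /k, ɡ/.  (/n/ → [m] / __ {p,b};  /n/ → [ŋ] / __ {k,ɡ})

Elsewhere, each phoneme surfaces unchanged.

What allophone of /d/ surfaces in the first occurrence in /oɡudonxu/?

[d]

/d/ — between /u/ and /o/; rule 2 does not apply here → [d].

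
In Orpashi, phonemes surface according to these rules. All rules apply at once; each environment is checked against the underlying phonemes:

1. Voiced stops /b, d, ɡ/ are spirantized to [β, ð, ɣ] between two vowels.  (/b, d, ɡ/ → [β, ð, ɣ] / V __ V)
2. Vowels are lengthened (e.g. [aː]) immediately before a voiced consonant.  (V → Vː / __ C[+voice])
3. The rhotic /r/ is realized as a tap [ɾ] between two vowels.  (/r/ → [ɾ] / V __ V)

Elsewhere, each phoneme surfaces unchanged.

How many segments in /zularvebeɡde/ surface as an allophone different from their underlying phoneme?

5

Segments that undergo a rule: /u/ → [uː] (rule 2); /a/ → [aː] (rule 2); /e/ → [eː] (rule 2); /b/ → [β] (rule 1); /e/ → [eː] (rule 2).
All other segments surface unchanged.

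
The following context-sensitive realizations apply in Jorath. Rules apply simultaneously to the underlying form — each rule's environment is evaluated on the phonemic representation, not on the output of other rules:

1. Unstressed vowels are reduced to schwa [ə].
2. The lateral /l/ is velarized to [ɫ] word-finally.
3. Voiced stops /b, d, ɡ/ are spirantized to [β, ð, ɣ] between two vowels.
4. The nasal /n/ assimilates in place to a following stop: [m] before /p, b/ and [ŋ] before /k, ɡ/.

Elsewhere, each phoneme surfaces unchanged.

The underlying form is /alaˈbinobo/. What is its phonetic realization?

[ələˈβinəβə]

Rule 1 applies to /a/ (word-initial: in an unstressed syllable) → [ə].
/l/ (between /a/ and /a/) fails the environment for rule 2, so it stays [l].
Rule 1 applies to /a/ (between /l/ and /b/: in an unstressed syllable) → [ə].
Rule 3 applies to /b/ (between /a/ and /i/: between two vowels) → [β].
/i/ — between /b/ and /n/; rule 1 does not apply here → [i].
/n/ (between /i/ and /o/): rule 4 targets it, but not before a labial or velar stop → unchanged [n].
/o/ — between /n/ and /b/, in an unstressed syllable — surfaces as [ə] (rule 1).
/b/ meets the environment for rule 3 (between two vowels) → [β].
Rule 1 applies to /o/ (word-final: in an unstressed syllable) → [ə].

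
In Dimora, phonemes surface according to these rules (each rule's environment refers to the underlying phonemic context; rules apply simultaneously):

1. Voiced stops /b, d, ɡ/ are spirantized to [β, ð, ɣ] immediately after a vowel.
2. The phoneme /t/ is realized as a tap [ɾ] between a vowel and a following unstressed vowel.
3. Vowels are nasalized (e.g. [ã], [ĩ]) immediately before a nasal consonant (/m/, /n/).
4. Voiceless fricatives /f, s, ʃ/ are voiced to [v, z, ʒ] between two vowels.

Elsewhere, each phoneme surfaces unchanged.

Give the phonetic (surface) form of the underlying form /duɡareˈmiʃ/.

/d/ (word-initial) is in the target of rule 1 but the environment (immediately after a vowel) is not met → [d].
/u/ (between /d/ and /ɡ/) is in the target of rule 3 but the environment (before a nasal consonant) is not met → [u].
Rule 1 applies to /ɡ/ (between /u/ and /a/: immediately after a vowel) → [ɣ].
/a/ (between /ɡ/ and /r/) is in the target of rule 3 but the environment (before a nasal consonant) is not met → [a].
/r/ — not in any rule's target class → [r].
Rule 3 applies to /e/ (between /r/ and /m/: before a nasal consonant) → [ẽ].
/m/ (between /e/ and /i/): no rule targets it → [m].
/i/ — between /m/ and /ʃ/; rule 3 does not apply here → [i].
/ʃ/ (word-final) is in the target of rule 4 but the environment (between two vowels) is not met → [ʃ].

[duɣarẽˈmiʃ]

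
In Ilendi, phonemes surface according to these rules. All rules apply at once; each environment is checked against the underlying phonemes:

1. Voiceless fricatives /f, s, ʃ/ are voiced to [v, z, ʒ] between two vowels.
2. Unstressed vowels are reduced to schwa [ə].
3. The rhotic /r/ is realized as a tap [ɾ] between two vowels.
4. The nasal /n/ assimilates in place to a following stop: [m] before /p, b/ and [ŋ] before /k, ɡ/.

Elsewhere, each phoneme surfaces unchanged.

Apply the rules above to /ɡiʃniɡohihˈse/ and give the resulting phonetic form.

/ɡ/ — not in any rule's target class → [ɡ].
Rule 2 applies to /i/ (between /ɡ/ and /ʃ/: in an unstressed syllable) → [ə].
/ʃ/ (between /i/ and /n/): rule 1 targets it, but not between two vowels → unchanged [ʃ].
/n/ (between /ʃ/ and /i/) fails the environment for rule 4, so it stays [n].
/i/ (between /n/ and /ɡ/) occurs in an unstressed syllable → [ə] by rule 2.
/ɡ/ (between /i/ and /o/) is unaffected → [ɡ].
/o/ meets the environment for rule 2 (in an unstressed syllable) → [ə].
/h/ (between /o/ and /i/) is unaffected → [h].
/i/ (between /h/ and /h/): in an unstressed syllable, so rule 2 applies → [ə].
/h/ stays [h].
/s/ (between /h/ and /e/) fails the environment for rule 1, so it stays [s].
/e/ (word-final): rule 2 targets it, but not in an unstressed syllable → unchanged [e].

[ɡəʃnəɡəhəhˈse]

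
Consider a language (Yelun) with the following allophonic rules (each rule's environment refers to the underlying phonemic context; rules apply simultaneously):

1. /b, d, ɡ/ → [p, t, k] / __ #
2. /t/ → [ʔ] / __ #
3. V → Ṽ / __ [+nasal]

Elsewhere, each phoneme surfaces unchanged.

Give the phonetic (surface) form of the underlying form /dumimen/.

/d/ (word-initial) fails the environment for rule 1, so it stays [d].
/u/ meets the environment for rule 3 (before a nasal consonant) → [ũ].
/i/ meets the environment for rule 3 (before a nasal consonant) → [ĩ].
/e/ meets the environment for rule 3 (before a nasal consonant) → [ẽ].

[dũmĩmẽn]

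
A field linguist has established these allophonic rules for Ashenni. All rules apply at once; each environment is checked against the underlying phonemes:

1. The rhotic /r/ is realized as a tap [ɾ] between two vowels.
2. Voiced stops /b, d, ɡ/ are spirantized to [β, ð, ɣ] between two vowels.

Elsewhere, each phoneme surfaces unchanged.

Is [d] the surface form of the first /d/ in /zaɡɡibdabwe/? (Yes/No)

/d/ — between /b/ and /a/; rule 2 does not apply here → [d].
The actual realization is [d], which matches [d].

Yes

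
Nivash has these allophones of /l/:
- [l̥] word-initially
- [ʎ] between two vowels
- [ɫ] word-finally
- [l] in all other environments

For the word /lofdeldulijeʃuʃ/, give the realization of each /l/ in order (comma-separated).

[l̥], [l], [ʎ]

Occurrence 1 (position 1): word-initially → [l̥].
Occurrence 2 (position 6): no conditioning environment matches → elsewhere allophone [l].
Occurrence 3 (position 9): between two vowels → [ʎ].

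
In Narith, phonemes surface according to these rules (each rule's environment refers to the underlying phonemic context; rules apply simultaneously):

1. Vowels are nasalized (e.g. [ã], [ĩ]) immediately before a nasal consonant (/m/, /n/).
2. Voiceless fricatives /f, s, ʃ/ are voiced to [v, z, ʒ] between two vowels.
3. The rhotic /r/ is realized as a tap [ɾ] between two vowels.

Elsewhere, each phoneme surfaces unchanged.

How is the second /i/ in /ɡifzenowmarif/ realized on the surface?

[i]

/i/ (between /r/ and /f/) fails the environment for rule 1, so it stays [i].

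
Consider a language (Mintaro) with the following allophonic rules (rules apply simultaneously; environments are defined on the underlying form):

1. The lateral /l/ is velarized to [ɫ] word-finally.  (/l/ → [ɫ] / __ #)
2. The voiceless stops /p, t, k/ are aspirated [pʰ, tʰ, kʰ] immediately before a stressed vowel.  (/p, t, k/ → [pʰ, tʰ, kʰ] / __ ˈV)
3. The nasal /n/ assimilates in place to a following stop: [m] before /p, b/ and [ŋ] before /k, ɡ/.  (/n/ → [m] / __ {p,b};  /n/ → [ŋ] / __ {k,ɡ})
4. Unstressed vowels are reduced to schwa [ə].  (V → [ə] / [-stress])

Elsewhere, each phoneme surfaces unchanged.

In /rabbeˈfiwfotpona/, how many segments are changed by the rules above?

5

Segments that undergo a rule: /a/ → [ə] (rule 4); /e/ → [ə] (rule 4); /o/ → [ə] (rule 4); /o/ → [ə] (rule 4); /a/ → [ə] (rule 4).
All other segments surface unchanged.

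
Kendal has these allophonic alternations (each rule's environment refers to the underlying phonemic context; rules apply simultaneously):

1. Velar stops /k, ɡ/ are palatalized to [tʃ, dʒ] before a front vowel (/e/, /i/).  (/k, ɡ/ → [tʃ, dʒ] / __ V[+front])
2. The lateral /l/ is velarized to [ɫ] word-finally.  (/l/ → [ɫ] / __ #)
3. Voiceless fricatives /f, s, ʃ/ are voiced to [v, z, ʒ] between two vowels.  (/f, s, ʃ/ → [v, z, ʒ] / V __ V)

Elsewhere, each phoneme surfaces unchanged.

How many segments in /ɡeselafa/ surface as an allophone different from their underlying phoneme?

Segments that undergo a rule: /ɡ/ → [dʒ] (rule 1); /s/ → [z] (rule 3); /f/ → [v] (rule 3).
All other segments surface unchanged.

3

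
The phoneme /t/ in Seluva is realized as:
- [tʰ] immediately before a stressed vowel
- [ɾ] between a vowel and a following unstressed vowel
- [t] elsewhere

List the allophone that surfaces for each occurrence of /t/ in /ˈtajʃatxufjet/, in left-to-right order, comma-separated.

[tʰ], [t], [t]

Occurrence 1 (position 1): immediately before a stressed vowel → [tʰ].
Occurrence 2 (position 6): no conditioning environment matches → elsewhere allophone [t].
Occurrence 3 (position 12): no conditioning environment matches → elsewhere allophone [t].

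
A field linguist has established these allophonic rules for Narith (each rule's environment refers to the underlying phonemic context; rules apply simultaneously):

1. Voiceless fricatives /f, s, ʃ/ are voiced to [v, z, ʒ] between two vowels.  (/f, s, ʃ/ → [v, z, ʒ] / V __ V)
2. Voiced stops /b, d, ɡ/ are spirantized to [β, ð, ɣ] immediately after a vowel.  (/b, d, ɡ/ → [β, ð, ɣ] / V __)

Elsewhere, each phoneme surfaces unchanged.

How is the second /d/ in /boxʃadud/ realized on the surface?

/d/ meets the environment for rule 2 (immediately after a vowel) → [ð].

[ð]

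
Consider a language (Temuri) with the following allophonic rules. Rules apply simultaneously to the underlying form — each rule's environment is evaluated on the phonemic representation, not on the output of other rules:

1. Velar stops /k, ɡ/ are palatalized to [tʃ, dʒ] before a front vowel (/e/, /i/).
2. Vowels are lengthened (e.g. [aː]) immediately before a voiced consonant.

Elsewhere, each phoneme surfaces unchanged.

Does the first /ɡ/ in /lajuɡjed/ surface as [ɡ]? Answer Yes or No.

Yes

/ɡ/ — between /u/ and /j/; rule 1 does not apply here → [ɡ].
The actual realization is [ɡ], which matches [ɡ].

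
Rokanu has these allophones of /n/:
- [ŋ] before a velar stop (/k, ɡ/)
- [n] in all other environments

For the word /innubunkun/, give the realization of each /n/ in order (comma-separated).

[n], [n], [ŋ], [n]

Occurrence 1 (position 2): no conditioning environment matches → elsewhere allophone [n].
Occurrence 2 (position 3): no conditioning environment matches → elsewhere allophone [n].
Occurrence 3 (position 7): before a velar stop → [ŋ].
Occurrence 4 (position 10): no conditioning environment matches → elsewhere allophone [n].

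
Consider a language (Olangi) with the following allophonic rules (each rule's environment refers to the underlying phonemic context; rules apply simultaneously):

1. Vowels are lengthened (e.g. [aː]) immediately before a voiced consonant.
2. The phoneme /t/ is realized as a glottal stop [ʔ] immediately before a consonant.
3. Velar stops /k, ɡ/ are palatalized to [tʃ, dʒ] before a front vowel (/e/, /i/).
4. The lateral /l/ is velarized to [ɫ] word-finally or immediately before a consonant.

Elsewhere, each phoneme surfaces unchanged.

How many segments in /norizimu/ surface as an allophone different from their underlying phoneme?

Segments that undergo a rule: /o/ → [oː] (rule 1); /i/ → [iː] (rule 1); /i/ → [iː] (rule 1).
All other segments surface unchanged.

3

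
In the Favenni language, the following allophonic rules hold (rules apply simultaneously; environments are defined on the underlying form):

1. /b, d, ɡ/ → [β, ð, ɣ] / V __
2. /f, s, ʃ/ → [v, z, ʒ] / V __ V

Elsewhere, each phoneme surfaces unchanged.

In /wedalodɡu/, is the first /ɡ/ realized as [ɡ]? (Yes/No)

Yes

/ɡ/ — between /d/ and /u/; rule 1 does not apply here → [ɡ].
The actual realization is [ɡ], which matches [ɡ].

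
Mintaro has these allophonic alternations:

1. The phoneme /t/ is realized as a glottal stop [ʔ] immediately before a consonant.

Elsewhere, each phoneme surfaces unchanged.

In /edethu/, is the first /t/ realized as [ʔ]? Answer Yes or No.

Yes

/t/ (between /e/ and /h/) occurs immediately before a consonant → [ʔ] by rule 1.
The actual realization is [ʔ], which matches [ʔ].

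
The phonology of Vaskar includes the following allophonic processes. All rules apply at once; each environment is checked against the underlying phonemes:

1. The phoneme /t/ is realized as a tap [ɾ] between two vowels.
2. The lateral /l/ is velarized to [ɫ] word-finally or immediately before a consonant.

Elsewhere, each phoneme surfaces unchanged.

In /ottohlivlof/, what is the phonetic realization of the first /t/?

/t/ (between /o/ and /t/) is in the target of rule 1 but the environment (between two vowels) is not met → [t].

[t]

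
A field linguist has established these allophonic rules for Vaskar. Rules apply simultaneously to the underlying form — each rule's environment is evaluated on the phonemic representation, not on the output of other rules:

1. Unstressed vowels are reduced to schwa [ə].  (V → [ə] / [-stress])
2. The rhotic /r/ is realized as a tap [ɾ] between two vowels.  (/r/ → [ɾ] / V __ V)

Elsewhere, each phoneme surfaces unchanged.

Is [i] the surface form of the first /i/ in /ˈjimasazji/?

Yes

/i/ (between /j/ and /m/) fails the environment for rule 1, so it stays [i].
The actual realization is [i], which matches [i].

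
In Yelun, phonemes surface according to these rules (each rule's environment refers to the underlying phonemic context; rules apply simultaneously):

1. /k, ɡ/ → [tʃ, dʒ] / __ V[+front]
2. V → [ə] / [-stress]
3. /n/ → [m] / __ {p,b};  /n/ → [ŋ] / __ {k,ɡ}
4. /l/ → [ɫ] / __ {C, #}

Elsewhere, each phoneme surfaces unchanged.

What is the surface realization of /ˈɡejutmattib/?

/ɡ/ meets the environment for rule 1 (before a front vowel) → [dʒ].
/e/ (between /ɡ/ and /j/) fails the environment for rule 2, so it stays [e].
/j/ (between /e/ and /u/): no rule targets it → [j].
/u/ (between /j/ and /t/) occurs in an unstressed syllable → [ə] by rule 2.
/t/ stays [t].
/m/ — not in any rule's target class → [m].
/a/ meets the environment for rule 2 (in an unstressed syllable) → [ə].
/t/ — not in any rule's target class → [t].
/t/ stays [t].
/i/ — between /t/ and /b/, in an unstressed syllable — surfaces as [ə] (rule 2).
/b/ (word-final) is unaffected → [b].

[ˈdʒejətməttəb]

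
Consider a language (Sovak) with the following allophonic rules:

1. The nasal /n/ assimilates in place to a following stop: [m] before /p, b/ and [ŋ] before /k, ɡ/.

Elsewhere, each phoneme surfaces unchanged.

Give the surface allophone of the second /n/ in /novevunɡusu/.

[ŋ]

/n/ meets the environment for rule 1 (before a labial or velar stop) → [ŋ].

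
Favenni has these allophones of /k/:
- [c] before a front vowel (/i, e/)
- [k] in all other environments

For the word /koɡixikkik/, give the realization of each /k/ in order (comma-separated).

Occurrence 1 (position 1): no conditioning environment matches → elsewhere allophone [k].
Occurrence 2 (position 7): no conditioning environment matches → elsewhere allophone [k].
Occurrence 3 (position 8): before a front vowel → [c].
Occurrence 4 (position 10): no conditioning environment matches → elsewhere allophone [k].

[k], [k], [c], [k]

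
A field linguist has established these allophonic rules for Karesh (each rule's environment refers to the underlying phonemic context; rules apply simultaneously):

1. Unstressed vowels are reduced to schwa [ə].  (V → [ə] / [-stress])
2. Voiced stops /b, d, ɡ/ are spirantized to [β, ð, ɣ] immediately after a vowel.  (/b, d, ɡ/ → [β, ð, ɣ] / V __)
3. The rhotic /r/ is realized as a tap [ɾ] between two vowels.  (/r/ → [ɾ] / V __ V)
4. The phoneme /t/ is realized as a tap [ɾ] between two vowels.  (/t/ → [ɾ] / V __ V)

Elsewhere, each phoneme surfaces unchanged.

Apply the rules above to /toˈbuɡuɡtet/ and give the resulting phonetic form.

[təˈβuɣəɣtət]

/t/ (word-initial) fails the environment for rule 4, so it stays [t].
/o/ (between /t/ and /b/): in an unstressed syllable, so rule 1 applies → [ə].
/b/ meets the environment for rule 2 (immediately after a vowel) → [β].
/u/ (between /b/ and /ɡ/) is in the target of rule 1 but the environment (in an unstressed syllable) is not met → [u].
/ɡ/ meets the environment for rule 2 (immediately after a vowel) → [ɣ].
/u/ (between /ɡ/ and /ɡ/) occurs in an unstressed syllable → [ə] by rule 1.
/ɡ/ meets the environment for rule 2 (immediately after a vowel) → [ɣ].
/t/ — between /ɡ/ and /e/; rule 4 does not apply here → [t].
/e/ (between /t/ and /t/) occurs in an unstressed syllable → [ə] by rule 1.
/t/ (word-final): rule 4 targets it, but not between two vowels → unchanged [t].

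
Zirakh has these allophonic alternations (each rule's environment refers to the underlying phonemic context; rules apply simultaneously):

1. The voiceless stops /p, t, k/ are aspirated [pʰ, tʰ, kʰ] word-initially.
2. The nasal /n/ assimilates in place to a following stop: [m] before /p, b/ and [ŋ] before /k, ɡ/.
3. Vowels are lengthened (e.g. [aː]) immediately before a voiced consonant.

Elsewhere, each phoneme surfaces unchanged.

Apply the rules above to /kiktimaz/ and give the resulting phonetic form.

[kʰiktiːmaːz]

/k/ — word-initial, word-initially — surfaces as [kʰ] (rule 1).
/i/ (between /k/ and /k/) is in the target of rule 3 but the environment (before a voiced consonant) is not met → [i].
/k/ (between /i/ and /t/) is in the target of rule 1 but the environment (word-initially) is not met → [k].
/t/ (between /k/ and /i/) fails the environment for rule 1, so it stays [t].
/i/ — between /t/ and /m/, before a voiced consonant — surfaces as [iː] (rule 3).
/m/ (between /i/ and /a/) is unaffected → [m].
/a/ meets the environment for rule 3 (before a voiced consonant) → [aː].
/z/ — not in any rule's target class → [z].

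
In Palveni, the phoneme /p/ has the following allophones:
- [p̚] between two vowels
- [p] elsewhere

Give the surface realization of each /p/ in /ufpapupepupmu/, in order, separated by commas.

[p], [p̚], [p̚], [p̚], [p]

Occurrence 1 (position 3): no conditioning environment matches → elsewhere allophone [p].
Occurrence 2 (position 5): between two vowels → [p̚].
Occurrence 3 (position 7): between two vowels → [p̚].
Occurrence 4 (position 9): between two vowels → [p̚].
Occurrence 5 (position 11): no conditioning environment matches → elsewhere allophone [p].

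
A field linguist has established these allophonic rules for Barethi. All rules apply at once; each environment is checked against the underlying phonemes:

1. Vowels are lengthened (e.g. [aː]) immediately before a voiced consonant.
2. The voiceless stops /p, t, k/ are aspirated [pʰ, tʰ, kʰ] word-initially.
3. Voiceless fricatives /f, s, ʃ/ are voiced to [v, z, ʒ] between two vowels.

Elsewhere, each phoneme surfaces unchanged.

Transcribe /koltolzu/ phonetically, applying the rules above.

[kʰoːltoːlzu]

Rule 2 applies to /k/ (word-initial: word-initially) → [kʰ].
Rule 1 applies to /o/ (between /k/ and /l/: before a voiced consonant) → [oː].
/l/ (between /o/ and /t/) is unaffected → [l].
/t/ (between /l/ and /o/): rule 2 targets it, but not word-initially → unchanged [t].
Rule 1 applies to /o/ (between /t/ and /l/: before a voiced consonant) → [oː].
/l/ stays [l].
/z/ (between /l/ and /u/): no rule targets it → [z].
/u/ (word-final): rule 1 targets it, but not before a voiced consonant → unchanged [u].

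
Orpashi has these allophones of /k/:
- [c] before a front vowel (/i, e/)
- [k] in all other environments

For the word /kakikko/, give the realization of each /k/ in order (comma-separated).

[k], [c], [k], [k]

Occurrence 1 (position 1): no conditioning environment matches → elsewhere allophone [k].
Occurrence 2 (position 3): before a front vowel → [c].
Occurrence 3 (position 5): no conditioning environment matches → elsewhere allophone [k].
Occurrence 4 (position 6): no conditioning environment matches → elsewhere allophone [k].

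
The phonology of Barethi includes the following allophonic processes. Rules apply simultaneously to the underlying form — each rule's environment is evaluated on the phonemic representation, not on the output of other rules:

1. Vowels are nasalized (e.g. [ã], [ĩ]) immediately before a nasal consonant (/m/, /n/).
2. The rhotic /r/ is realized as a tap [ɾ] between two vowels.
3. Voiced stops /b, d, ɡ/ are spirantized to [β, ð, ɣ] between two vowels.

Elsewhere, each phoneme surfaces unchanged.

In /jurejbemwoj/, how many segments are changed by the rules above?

Segments that undergo a rule: /r/ → [ɾ] (rule 2); /e/ → [ẽ] (rule 1).
All other segments surface unchanged.

2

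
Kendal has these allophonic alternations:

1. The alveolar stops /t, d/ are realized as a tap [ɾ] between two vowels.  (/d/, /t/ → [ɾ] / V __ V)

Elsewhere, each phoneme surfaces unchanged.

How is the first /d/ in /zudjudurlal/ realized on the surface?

[d]

/d/ (between /u/ and /j/) is in the target of rule 1 but the environment (between two vowels) is not met → [d].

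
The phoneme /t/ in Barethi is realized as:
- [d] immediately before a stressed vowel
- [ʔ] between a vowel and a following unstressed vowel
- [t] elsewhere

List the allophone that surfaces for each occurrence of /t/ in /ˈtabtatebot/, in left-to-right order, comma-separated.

[d], [t], [ʔ], [t]

Occurrence 1 (position 1): immediately before a stressed vowel → [d].
Occurrence 2 (position 4): no conditioning environment matches → elsewhere allophone [t].
Occurrence 3 (position 6): between a vowel and a following unstressed vowel → [ʔ].
Occurrence 4 (position 10): no conditioning environment matches → elsewhere allophone [t].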